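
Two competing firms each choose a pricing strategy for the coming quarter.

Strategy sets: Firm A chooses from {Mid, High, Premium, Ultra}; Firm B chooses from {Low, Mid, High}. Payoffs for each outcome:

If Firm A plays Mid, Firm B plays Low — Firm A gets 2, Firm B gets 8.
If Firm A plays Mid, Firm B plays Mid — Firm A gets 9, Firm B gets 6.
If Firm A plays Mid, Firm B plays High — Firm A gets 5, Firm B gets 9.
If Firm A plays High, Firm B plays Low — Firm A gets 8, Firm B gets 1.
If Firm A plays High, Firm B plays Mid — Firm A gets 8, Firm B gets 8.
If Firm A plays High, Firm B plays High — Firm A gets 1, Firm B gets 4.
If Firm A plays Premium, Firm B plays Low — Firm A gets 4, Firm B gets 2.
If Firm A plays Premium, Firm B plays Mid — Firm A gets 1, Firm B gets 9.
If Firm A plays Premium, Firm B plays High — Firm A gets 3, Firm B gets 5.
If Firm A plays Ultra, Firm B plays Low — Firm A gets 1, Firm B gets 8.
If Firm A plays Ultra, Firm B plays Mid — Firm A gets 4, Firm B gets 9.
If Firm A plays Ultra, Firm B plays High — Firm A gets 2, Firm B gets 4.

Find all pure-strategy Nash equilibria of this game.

Pure NE: (Mid, High)

(Mid, Low): Firm A can switch to High (2 → 8). Not NE.
(Mid, Mid): Firm B can switch to Low (6 → 8). Not NE.
(Mid, High): Firm A gets 5, best alternative 3; Firm B gets 9, best alternative 8. No profitable deviation — NE.
(High, Low): Firm B can switch to Mid (1 → 8). Not NE.
(High, Mid): Firm A can switch to Mid (8 → 9). Not NE.
(High, High): Firm A can switch to Mid (1 → 5). Not NE.
(Premium, Low): Firm A can switch to High (4 → 8). Not NE.
(Premium, Mid): Firm A can switch to Mid (1 → 9). Not NE.
(Premium, High): Firm A can switch to Mid (3 → 5). Not NE.
(The remaining 3 profiles each have a profitable deviation by the same check.)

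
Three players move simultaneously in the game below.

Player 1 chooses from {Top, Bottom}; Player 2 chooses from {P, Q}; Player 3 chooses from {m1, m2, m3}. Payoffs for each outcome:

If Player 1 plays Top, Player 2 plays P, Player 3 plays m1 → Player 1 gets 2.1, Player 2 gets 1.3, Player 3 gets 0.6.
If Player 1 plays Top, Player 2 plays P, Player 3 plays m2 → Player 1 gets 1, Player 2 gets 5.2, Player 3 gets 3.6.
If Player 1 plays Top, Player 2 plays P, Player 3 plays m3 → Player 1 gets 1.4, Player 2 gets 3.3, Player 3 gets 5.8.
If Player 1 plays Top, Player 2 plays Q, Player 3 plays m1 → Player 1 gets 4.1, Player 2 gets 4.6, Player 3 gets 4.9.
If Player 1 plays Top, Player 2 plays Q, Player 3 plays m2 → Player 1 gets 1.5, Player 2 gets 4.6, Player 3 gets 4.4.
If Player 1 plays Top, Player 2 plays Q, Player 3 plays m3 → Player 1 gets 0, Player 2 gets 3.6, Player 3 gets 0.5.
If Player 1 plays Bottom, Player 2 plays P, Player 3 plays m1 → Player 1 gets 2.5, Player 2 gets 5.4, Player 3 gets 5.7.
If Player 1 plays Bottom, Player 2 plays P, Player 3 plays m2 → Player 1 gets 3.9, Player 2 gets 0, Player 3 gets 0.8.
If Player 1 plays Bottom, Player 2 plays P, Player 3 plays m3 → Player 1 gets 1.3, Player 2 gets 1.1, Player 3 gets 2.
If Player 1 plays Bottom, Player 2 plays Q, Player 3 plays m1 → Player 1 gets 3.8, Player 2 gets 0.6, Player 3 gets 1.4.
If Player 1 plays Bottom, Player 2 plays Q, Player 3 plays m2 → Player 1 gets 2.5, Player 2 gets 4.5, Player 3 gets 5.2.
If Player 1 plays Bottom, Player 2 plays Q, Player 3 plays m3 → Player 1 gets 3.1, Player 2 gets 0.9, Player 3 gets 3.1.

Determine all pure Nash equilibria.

The pure Nash equilibria are (Top, Q, m1), (Bottom, P, m1), (Bottom, Q, m2).

(Top, P, m1): Player 1 can switch to Bottom (2.1 → 2.5). Not NE.
(Top, P, m2): Player 1 can switch to Bottom (1 → 3.9). Not NE.
(Top, P, m3): Player 2 can switch to Q (3.3 → 3.6). Not NE.
(Top, Q, m1): Player 1 gets 4.1, best alternative 3.8; Player 2 gets 4.6, best alternative 1.3; Player 3 gets 4.9, best alternative 4.4. No profitable deviation — NE.
(Top, Q, m2): Player 1 can switch to Bottom (1.5 → 2.5). Not NE.
(Top, Q, m3): Player 1 can switch to Bottom (0 → 3.1). Not NE.
(Bottom, P, m1): Player 1 gets 2.5, best alternative 2.1; Player 2 gets 5.4, best alternative 0.6; Player 3 gets 5.7, best alternative 2. No profitable deviation — NE.
(Bottom, P, m2): Player 2 can switch to Q (0 → 4.5). Not NE.
(Bottom, P, m3): Player 1 can switch to Top (1.3 → 1.4). Not NE.
(Bottom, Q, m1): Player 1 can switch to Top (3.8 → 4.1). Not NE.
(Bottom, Q, m2): Player 1 gets 2.5, best alternative 1.5; Player 2 gets 4.5, best alternative 0; Player 3 gets 5.2, best alternative 3.1. No profitable deviation — NE.
(The remaining 1 profile has a profitable deviation by the same check.)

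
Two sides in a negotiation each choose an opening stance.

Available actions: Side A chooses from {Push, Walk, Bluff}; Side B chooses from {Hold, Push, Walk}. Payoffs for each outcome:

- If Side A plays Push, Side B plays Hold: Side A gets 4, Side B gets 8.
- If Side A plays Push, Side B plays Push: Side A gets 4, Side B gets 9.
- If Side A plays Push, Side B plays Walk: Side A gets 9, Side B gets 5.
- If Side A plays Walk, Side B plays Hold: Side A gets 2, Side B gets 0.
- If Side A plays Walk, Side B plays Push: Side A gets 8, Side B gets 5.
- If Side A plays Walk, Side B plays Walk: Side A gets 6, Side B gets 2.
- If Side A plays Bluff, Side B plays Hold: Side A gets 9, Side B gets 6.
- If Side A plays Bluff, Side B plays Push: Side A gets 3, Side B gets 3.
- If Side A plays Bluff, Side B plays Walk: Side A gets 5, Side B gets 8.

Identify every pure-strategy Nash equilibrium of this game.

(Walk, Push)

Side A against Hold: payoffs 4, 2, 9 → best response Bluff.
Side A against Push: payoffs 4, 8, 3 → best response Walk.
Side A against Walk: payoffs 9, 6, 5 → best response Push.
Side B against Push: payoffs 8, 9, 5 → best response Push.
Side B against Walk: payoffs 0, 5, 2 → best response Push.
Side B against Bluff: payoffs 6, 3, 8 → best response Walk.
Mutual best responses: (Walk, Push).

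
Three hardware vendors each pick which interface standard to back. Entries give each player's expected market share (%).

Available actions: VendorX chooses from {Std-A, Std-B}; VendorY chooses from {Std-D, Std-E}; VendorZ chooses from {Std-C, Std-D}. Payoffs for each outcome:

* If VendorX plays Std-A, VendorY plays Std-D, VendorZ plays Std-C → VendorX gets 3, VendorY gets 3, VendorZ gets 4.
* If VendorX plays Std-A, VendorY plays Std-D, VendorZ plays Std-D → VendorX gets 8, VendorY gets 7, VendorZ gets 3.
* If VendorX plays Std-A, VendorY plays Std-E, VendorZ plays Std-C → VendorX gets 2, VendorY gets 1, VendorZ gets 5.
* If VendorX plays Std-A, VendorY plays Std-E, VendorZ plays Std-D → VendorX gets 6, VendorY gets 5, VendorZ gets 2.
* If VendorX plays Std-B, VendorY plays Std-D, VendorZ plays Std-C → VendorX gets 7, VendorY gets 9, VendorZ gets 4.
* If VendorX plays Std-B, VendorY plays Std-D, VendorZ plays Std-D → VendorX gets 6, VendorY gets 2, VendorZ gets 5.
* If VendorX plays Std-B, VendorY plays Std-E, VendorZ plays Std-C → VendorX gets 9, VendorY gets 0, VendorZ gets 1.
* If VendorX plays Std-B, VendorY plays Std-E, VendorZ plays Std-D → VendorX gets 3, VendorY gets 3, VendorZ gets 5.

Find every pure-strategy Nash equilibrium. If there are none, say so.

No pure-strategy Nash equilibrium.

VendorX against (Std-D, Std-C): payoffs 3, 7 → best response Std-B.
VendorX against (Std-D, Std-D): payoffs 8, 6 → best response Std-A.
VendorX against (Std-E, Std-C): payoffs 2, 9 → best response Std-B.
VendorX against (Std-E, Std-D): payoffs 6, 3 → best response Std-A.
VendorY against (Std-A, Std-C): payoffs 3, 1 → best response Std-D.
VendorY against (Std-A, Std-D): payoffs 7, 5 → best response Std-D.
VendorY against (Std-B, Std-C): payoffs 9, 0 → best response Std-D.
VendorY against (Std-B, Std-D): payoffs 2, 3 → best response Std-E.
VendorZ against (Std-A, Std-D): payoffs 4, 3 → best response Std-C.
VendorZ against (Std-A, Std-E): payoffs 5, 2 → best response Std-C.
VendorZ against (Std-B, Std-D): payoffs 4, 5 → best response Std-D.
VendorZ against (Std-B, Std-E): payoffs 1, 5 → best response Std-D.
No profile is a mutual best response for all players.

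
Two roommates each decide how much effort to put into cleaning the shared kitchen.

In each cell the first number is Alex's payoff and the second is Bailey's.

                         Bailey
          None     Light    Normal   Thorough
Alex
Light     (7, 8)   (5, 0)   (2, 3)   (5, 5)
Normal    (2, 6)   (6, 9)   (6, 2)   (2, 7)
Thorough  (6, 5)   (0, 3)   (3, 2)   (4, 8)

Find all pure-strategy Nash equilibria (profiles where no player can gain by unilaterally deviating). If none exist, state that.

Check each profile: it is a Nash equilibrium iff no player can strictly gain by switching unilaterally.
(Light, None): Alex gets 7, best alternative 6; Bailey gets 8, best alternative 5. No profitable deviation — NE.
(Light, Light): Alex can switch to Normal (5 → 6). Not NE.
(Light, Normal): Alex can switch to Normal (2 → 6). Not NE.
(Light, Thorough): Bailey can switch to None (5 → 8). Not NE.
(Normal, None): Alex can switch to Light (2 → 7). Not NE.
(Normal, Light): Alex gets 6, best alternative 5; Bailey gets 9, best alternative 7. No profitable deviation — NE.
(Normal, Normal): Bailey can switch to None (2 → 6). Not NE.
(Normal, Thorough): Alex can switch to Light (2 → 5). Not NE.
(Thorough, None): Alex can switch to Light (6 → 7). Not NE.
(Thorough, Light): Alex can switch to Light (0 → 5). Not NE.
(Thorough, Normal): Alex can switch to Normal (3 → 6). Not NE.
(Thorough, Thorough): Alex can switch to Light (4 → 5). Not NE.

The pure Nash equilibria are (Light, None); (Normal, Light).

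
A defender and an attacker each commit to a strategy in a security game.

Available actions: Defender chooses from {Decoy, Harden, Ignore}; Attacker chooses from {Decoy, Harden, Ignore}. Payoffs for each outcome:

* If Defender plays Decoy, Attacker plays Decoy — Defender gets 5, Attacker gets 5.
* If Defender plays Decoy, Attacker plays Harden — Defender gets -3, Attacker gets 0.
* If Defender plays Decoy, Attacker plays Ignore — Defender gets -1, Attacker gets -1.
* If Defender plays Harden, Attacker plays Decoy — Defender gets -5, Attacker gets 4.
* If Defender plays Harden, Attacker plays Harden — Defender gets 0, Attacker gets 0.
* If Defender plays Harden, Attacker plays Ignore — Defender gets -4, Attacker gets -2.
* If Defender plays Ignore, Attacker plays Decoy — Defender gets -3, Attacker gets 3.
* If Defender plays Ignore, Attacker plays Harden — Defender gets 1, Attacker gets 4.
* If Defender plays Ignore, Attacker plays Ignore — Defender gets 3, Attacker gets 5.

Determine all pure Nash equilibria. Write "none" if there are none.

(Decoy, Decoy): Defender gets 5, best alternative -3; Attacker gets 5, best alternative 0. No profitable deviation — NE.
(Decoy, Harden): Defender can switch to Harden (-3 → 0). Not NE.
(Decoy, Ignore): Defender can switch to Ignore (-1 → 3). Not NE.
(Harden, Decoy): Defender can switch to Decoy (-5 → 5). Not NE.
(Harden, Harden): Defender can switch to Ignore (0 → 1). Not NE.
(Harden, Ignore): Defender can switch to Decoy (-4 → -1). Not NE.
(Ignore, Decoy): Defender can switch to Decoy (-3 → 5). Not NE.
(Ignore, Harden): Attacker can switch to Ignore (4 → 5). Not NE.
(Ignore, Ignore): Defender gets 3, best alternative -1; Attacker gets 5, best alternative 4. No profitable deviation — NE.

(Decoy, Decoy); (Ignore, Ignore)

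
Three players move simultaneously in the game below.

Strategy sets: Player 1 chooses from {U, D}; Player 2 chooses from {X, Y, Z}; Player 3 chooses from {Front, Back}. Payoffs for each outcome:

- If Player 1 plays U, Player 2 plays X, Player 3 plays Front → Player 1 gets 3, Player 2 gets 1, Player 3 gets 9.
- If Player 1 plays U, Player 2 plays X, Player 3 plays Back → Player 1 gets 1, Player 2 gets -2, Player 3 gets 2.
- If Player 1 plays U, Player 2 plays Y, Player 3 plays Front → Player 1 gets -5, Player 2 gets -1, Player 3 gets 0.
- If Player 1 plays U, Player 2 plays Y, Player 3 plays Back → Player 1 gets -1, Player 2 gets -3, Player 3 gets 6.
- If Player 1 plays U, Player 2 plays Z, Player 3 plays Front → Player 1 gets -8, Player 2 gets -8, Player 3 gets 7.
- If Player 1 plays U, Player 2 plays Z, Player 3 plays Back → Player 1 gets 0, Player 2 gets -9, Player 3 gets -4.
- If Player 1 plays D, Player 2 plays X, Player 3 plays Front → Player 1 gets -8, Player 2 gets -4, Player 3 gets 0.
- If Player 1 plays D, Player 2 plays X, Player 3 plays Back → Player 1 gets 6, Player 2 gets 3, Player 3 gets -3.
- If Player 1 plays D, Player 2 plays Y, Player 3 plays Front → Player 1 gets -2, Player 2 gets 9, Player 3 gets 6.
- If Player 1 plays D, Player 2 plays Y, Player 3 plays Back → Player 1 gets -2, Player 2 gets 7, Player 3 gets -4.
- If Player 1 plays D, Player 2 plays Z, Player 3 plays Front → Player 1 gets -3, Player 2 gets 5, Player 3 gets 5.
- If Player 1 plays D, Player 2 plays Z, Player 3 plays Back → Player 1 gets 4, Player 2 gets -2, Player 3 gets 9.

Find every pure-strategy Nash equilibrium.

Player 1 against (X, Front): payoffs 3, -8 → best response U.
Player 1 against (X, Back): payoffs 1, 6 → best response D.
Player 1 against (Y, Front): payoffs -5, -2 → best response D.
Player 1 against (Y, Back): payoffs -1, -2 → best response U.
Player 1 against (Z, Front): payoffs -8, -3 → best response D.
Player 1 against (Z, Back): payoffs 0, 4 → best response D.
Player 2 against (U, Front): payoffs 1, -1, -8 → best response X.
Player 2 against (U, Back): payoffs -2, -3, -9 → best response X.
Player 2 against (D, Front): payoffs -4, 9, 5 → best response Y.
Player 2 against (D, Back): payoffs 3, 7, -2 → best response Y.
Player 3 against (U, X): payoffs 9, 2 → best response Front.
Player 3 against (U, Y): payoffs 0, 6 → best response Back.
Player 3 against (U, Z): payoffs 7, -4 → best response Front.
Player 3 against (D, X): payoffs 0, -3 → best response Front.
Player 3 against (D, Y): payoffs 6, -4 → best response Front.
Player 3 against (D, Z): payoffs 5, 9 → best response Back.
Mutual best responses: (U, X, Front); (D, Y, Front).

Pure-strategy Nash equilibria: (U, X, Front), (D, Y, Front)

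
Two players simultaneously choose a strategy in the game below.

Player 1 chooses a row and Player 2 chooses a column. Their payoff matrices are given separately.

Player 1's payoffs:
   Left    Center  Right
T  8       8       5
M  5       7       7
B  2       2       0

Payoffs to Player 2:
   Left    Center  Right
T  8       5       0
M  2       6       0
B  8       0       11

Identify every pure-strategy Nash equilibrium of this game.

(T, Left)

Player 1 against Left: payoffs 8, 5, 2 → best response T.
Player 1 against Center: payoffs 8, 7, 2 → best response T.
Player 1 against Right: payoffs 5, 7, 0 → best response M.
Player 2 against T: payoffs 8, 5, 0 → best response Left.
Player 2 against M: payoffs 2, 6, 0 → best response Center.
Player 2 against B: payoffs 8, 0, 11 → best response Right.
Mutual best responses: (T, Left).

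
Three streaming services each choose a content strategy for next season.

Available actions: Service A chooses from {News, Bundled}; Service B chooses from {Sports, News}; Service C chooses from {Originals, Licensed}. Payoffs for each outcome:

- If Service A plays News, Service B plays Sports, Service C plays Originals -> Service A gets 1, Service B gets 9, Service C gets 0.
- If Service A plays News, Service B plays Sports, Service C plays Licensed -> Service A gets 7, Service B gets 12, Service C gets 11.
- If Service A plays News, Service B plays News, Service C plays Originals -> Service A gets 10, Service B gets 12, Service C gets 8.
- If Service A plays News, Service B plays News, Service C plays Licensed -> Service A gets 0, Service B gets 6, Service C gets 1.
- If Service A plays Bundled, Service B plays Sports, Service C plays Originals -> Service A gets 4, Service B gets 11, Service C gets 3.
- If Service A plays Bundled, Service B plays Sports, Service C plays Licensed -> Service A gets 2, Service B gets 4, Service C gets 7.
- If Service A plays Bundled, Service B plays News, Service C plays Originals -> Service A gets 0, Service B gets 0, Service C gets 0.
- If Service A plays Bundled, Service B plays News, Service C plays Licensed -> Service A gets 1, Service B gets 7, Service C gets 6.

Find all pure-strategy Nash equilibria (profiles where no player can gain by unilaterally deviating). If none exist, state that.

Pure-strategy Nash equilibria: (News, Sports, Licensed) and (News, News, Originals) and (Bundled, News, Licensed)

For each strategy profile, look for a profitable unilateral deviation.
(News, Sports, Originals): Service A can switch to Bundled (1 → 4). Not NE.
(News, Sports, Licensed): Service A gets 7, best alternative 2; Service B gets 12, best alternative 6; Service C gets 11, best alternative 0. No profitable deviation — NE.
(News, News, Originals): Service A gets 10, best alternative 0; Service B gets 12, best alternative 9; Service C gets 8, best alternative 1. No profitable deviation — NE.
(News, News, Licensed): Service A can switch to Bundled (0 → 1). Not NE.
(Bundled, Sports, Originals): Service C can switch to Licensed (3 → 7). Not NE.
(Bundled, Sports, Licensed): Service A can switch to News (2 → 7). Not NE.
(Bundled, News, Originals): Service A can switch to News (0 → 10). Not NE.
(Bundled, News, Licensed): Service A gets 1, best alternative 0; Service B gets 7, best alternative 4; Service C gets 6, best alternative 0. No profitable deviation — NE.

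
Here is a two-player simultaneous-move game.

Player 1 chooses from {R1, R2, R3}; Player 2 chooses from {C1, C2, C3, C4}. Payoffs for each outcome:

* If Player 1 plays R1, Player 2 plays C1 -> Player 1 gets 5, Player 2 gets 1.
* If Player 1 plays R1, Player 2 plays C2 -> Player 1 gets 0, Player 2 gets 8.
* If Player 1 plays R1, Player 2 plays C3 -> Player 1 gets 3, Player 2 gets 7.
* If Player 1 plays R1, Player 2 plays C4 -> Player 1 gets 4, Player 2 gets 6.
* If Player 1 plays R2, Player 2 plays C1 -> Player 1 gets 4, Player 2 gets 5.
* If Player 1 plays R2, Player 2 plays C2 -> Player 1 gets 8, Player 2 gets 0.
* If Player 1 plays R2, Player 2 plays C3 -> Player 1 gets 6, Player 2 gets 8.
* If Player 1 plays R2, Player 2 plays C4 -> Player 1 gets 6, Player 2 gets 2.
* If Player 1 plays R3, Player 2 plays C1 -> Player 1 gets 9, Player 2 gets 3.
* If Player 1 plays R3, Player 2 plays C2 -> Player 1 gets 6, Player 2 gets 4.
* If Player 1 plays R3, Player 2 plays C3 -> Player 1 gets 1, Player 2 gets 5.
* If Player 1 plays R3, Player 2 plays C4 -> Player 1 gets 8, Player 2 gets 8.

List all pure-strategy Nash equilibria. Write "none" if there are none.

Player 1 against C1: payoffs 5, 4, 9 → best response R3.
Player 1 against C2: payoffs 0, 8, 6 → best response R2.
Player 1 against C3: payoffs 3, 6, 1 → best response R2.
Player 1 against C4: payoffs 4, 6, 8 → best response R3.
Player 2 against R1: payoffs 1, 8, 7, 6 → best response C2.
Player 2 against R2: payoffs 5, 0, 8, 2 → best response C3.
Player 2 against R3: payoffs 3, 4, 5, 8 → best response C4.
Mutual best responses: (R2, C3); (R3, C4).

The pure Nash equilibria are (R2, C3), (R3, C4).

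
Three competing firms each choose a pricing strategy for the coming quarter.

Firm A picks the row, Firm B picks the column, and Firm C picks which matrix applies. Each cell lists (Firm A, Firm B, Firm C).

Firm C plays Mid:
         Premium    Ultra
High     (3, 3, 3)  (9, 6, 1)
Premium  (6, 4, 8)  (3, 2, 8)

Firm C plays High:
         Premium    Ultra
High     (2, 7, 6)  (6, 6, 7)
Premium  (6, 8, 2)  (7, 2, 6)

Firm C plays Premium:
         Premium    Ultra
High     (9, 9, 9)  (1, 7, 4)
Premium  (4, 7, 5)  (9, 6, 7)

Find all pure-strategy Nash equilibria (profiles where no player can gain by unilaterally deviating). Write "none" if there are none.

For each player, find the best response to each opponent profile; mutual best responses are the pure NE.
Firm A against (Premium, Mid): payoffs 3, 6 → best response Premium.
Firm A against (Premium, High): payoffs 2, 6 → best response Premium.
Firm A against (Premium, Premium): payoffs 9, 4 → best response High.
Firm A against (Ultra, Mid): payoffs 9, 3 → best response High.
Firm A against (Ultra, High): payoffs 6, 7 → best response Premium.
Firm A against (Ultra, Premium): payoffs 1, 9 → best response Premium.
Firm B against (High, Mid): payoffs 3, 6 → best response Ultra.
Firm B against (High, High): payoffs 7, 6 → best response Premium.
Firm B against (High, Premium): payoffs 9, 7 → best response Premium.
Firm B against (Premium, Mid): payoffs 4, 2 → best response Premium.
Firm B against (Premium, High): payoffs 8, 2 → best response Premium.
Firm B against (Premium, Premium): payoffs 7, 6 → best response Premium.
Firm C against (High, Premium): payoffs 3, 6, 9 → best response Premium.
Firm C against (High, Ultra): payoffs 1, 7, 4 → best response High.
Firm C against (Premium, Premium): payoffs 8, 2, 5 → best response Mid.
Firm C against (Premium, Ultra): payoffs 8, 6, 7 → best response Mid.
Mutual best responses: (High, Premium, Premium); (Premium, Premium, Mid).

Pure-strategy Nash equilibria: (High, Premium, Premium); (Premium, Premium, Mid)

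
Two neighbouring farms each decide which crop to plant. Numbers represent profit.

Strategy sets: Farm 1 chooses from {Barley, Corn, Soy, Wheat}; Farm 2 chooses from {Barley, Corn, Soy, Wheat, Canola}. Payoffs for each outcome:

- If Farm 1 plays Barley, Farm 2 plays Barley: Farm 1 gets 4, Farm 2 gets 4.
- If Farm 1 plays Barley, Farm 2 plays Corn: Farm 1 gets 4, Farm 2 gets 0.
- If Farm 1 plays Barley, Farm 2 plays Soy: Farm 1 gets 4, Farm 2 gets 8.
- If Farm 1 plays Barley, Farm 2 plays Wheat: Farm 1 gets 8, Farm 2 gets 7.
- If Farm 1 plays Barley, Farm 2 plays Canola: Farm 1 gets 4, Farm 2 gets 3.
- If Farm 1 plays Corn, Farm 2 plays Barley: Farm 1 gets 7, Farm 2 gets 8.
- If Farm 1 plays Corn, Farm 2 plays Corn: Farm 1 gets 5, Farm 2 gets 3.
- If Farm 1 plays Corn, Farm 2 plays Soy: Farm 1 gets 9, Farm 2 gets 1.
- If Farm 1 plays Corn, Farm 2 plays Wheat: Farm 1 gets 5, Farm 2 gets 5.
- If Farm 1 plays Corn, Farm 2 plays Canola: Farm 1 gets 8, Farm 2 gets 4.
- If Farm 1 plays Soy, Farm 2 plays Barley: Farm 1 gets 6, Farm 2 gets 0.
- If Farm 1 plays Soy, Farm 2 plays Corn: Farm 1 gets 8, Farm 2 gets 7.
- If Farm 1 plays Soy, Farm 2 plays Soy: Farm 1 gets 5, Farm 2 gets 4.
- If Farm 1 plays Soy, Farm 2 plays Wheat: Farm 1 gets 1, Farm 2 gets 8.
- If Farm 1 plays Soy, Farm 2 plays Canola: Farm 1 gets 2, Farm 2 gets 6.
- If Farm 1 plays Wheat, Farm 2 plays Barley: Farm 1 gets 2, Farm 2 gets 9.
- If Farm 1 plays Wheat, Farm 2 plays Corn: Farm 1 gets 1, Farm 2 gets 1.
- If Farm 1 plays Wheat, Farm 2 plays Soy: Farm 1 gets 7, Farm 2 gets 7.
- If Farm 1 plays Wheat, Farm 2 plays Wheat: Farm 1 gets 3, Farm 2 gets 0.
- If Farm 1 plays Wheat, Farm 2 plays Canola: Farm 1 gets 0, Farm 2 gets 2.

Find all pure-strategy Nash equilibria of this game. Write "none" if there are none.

The unique pure-strategy Nash equilibrium is (Corn, Barley).

Farm 1 against Barley: payoffs 4, 7, 6, 2 → best response Corn.
Farm 1 against Corn: payoffs 4, 5, 8, 1 → best response Soy.
Farm 1 against Soy: payoffs 4, 9, 5, 7 → best response Corn.
Farm 1 against Wheat: payoffs 8, 5, 1, 3 → best response Barley.
Farm 1 against Canola: payoffs 4, 8, 2, 0 → best response Corn.
Farm 2 against Barley: payoffs 4, 0, 8, 7, 3 → best response Soy.
Farm 2 against Corn: payoffs 8, 3, 1, 5, 4 → best response Barley.
Farm 2 against Soy: payoffs 0, 7, 4, 8, 6 → best response Wheat.
Farm 2 against Wheat: payoffs 9, 1, 7, 0, 2 → best response Barley.
Mutual best responses: (Corn, Barley).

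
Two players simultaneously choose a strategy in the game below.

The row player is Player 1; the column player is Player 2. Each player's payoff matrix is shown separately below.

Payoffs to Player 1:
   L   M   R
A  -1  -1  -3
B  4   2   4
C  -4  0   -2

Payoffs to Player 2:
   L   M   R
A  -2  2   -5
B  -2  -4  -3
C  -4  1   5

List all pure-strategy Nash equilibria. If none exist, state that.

(A, L): Player 1 can switch to B (-1 → 4). Not NE.
(A, M): Player 1 can switch to B (-1 → 2). Not NE.
(A, R): Player 1 can switch to B (-3 → 4). Not NE.
(B, L): Player 1 gets 4, best alternative -1; Player 2 gets -2, best alternative -3. No profitable deviation — NE.
(B, M): Player 2 can switch to L (-4 → -2). Not NE.
(B, R): Player 2 can switch to L (-3 → -2). Not NE.
(C, L): Player 1 can switch to A (-4 → -1). Not NE.
(The remaining 2 profiles each have a profitable deviation by the same check.)

(B, L)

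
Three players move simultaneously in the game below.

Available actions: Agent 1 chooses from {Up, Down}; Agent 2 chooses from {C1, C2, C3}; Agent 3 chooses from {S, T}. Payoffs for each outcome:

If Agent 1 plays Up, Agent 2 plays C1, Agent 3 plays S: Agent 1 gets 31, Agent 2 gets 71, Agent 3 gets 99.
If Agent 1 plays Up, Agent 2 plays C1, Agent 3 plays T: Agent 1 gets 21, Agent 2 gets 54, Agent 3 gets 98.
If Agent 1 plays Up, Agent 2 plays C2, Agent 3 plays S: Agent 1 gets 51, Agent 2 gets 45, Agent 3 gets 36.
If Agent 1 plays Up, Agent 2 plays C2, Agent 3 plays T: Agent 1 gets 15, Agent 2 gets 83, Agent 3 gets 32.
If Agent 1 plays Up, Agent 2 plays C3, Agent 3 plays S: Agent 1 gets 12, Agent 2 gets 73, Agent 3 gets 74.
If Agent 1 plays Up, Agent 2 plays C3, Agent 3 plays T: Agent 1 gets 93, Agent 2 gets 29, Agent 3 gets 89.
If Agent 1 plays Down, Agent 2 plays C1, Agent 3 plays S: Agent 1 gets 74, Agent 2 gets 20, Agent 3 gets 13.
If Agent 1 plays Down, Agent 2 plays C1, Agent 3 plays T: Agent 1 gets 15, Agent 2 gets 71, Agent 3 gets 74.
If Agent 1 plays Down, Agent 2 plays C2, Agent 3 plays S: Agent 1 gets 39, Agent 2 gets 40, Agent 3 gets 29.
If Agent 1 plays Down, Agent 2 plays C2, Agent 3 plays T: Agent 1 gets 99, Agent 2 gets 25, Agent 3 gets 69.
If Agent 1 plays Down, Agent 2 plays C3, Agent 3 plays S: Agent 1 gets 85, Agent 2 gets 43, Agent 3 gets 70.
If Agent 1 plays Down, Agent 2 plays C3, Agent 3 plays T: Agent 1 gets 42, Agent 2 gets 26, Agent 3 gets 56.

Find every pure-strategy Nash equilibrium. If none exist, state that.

The unique pure-strategy Nash equilibrium is (Down, C3, S).

Check each profile: it is a Nash equilibrium iff no player can strictly gain by switching unilaterally.
(Up, C1, S): Agent 1 can switch to Down (31 → 74). Not NE.
(Up, C1, T): Agent 2 can switch to C2 (54 → 83). Not NE.
(Up, C2, S): Agent 2 can switch to C1 (45 → 71). Not NE.
(Up, C2, T): Agent 1 can switch to Down (15 → 99). Not NE.
(Up, C3, S): Agent 1 can switch to Down (12 → 85). Not NE.
(Up, C3, T): Agent 2 can switch to C1 (29 → 54). Not NE.
(Down, C1, S): Agent 2 can switch to C2 (20 → 40). Not NE.
(Down, C1, T): Agent 1 can switch to Up (15 → 21). Not NE.
(Down, C2, S): Agent 1 can switch to Up (39 → 51). Not NE.
(Down, C2, T): Agent 2 can switch to C1 (25 → 71). Not NE.
(Down, C3, S): Agent 1 gets 85, best alternative 12; Agent 2 gets 43, best alternative 40; Agent 3 gets 70, best alternative 56. No profitable deviation — NE.
(Down, C3, T): Agent 1 can switch to Up (42 → 93). Not NE.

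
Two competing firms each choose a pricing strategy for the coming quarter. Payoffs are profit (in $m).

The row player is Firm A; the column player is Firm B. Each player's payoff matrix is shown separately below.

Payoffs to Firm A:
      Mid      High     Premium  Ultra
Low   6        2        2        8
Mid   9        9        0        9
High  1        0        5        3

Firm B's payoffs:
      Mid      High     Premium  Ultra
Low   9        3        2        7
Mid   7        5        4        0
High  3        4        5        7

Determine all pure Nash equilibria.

For each strategy profile, look for a profitable unilateral deviation.
(Low, Mid): Firm A can switch to Mid (6 → 9). Not NE.
(Low, High): Firm A can switch to Mid (2 → 9). Not NE.
(Low, Premium): Firm A can switch to High (2 → 5). Not NE.
(Low, Ultra): Firm A can switch to Mid (8 → 9). Not NE.
(Mid, Mid): Firm A gets 9, best alternative 6; Firm B gets 7, best alternative 5. No profitable deviation — NE.
(Mid, High): Firm B can switch to Mid (5 → 7). Not NE.
(Mid, Premium): Firm A can switch to Low (0 → 2). Not NE.
(Mid, Ultra): Firm B can switch to Mid (0 → 7). Not NE.
(High, Mid): Firm A can switch to Low (1 → 6). Not NE.
(The remaining 3 profiles each have a profitable deviation by the same check.)

The unique pure-strategy Nash equilibrium is (Mid, Mid).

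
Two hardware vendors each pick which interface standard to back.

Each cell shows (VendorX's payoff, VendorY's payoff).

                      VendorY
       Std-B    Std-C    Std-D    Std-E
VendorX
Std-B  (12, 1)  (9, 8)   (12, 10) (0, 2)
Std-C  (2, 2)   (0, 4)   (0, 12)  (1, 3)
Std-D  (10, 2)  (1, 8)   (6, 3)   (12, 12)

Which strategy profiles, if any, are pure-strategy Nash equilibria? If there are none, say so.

VendorX against Std-B: payoffs 12, 2, 10 → best response Std-B.
VendorX against Std-C: payoffs 9, 0, 1 → best response Std-B.
VendorX against Std-D: payoffs 12, 0, 6 → best response Std-B.
VendorX against Std-E: payoffs 0, 1, 12 → best response Std-D.
VendorY against Std-B: payoffs 1, 8, 10, 2 → best response Std-D.
VendorY against Std-C: payoffs 2, 4, 12, 3 → best response Std-D.
VendorY against Std-D: payoffs 2, 8, 3, 12 → best response Std-E.
Mutual best responses: (Std-B, Std-D); (Std-D, Std-E).

The pure Nash equilibria are (Std-B, Std-D), (Std-D, Std-E).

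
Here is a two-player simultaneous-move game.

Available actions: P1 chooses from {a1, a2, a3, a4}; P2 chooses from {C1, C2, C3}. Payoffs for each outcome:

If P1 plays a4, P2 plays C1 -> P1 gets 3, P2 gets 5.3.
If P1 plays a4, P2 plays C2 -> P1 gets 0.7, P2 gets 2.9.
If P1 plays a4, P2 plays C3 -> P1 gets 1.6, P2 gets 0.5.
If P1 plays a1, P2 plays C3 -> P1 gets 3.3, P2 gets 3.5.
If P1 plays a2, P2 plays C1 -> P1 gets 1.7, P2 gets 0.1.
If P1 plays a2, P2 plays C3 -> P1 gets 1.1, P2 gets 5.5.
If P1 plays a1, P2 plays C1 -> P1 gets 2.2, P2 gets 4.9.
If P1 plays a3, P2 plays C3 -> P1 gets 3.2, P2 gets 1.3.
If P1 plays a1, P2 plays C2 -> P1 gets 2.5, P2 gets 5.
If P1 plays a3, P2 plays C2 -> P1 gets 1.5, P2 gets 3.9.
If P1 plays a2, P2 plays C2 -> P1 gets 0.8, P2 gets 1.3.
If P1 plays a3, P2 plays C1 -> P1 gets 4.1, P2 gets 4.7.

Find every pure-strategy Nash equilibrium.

(a1, C2) and (a3, C1)

P1 against C1: payoffs 2.2, 1.7, 4.1, 3 → best response a3.
P1 against C2: payoffs 2.5, 0.8, 1.5, 0.7 → best response a1.
P1 against C3: payoffs 3.3, 1.1, 3.2, 1.6 → best response a1.
P2 against a1: payoffs 4.9, 5, 3.5 → best response C2.
P2 against a2: payoffs 0.1, 1.3, 5.5 → best response C3.
P2 against a3: payoffs 4.7, 3.9, 1.3 → best response C1.
P2 against a4: payoffs 5.3, 2.9, 0.5 → best response C1.
Mutual best responses: (a1, C2); (a3, C1).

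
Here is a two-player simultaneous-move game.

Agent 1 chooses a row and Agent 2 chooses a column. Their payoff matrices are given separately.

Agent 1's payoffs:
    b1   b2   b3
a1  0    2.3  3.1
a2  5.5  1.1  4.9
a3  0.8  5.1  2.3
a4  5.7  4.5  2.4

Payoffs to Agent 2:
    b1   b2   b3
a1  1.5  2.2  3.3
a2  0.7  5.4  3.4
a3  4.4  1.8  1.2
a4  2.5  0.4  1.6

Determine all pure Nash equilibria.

(a1, b1): Agent 1 can switch to a2 (0 → 5.5). Not NE.
(a1, b2): Agent 1 can switch to a3 (2.3 → 5.1). Not NE.
(a1, b3): Agent 1 can switch to a2 (3.1 → 4.9). Not NE.
(a2, b1): Agent 1 can switch to a4 (5.5 → 5.7). Not NE.
(a2, b2): Agent 1 can switch to a1 (1.1 → 2.3). Not NE.
(a2, b3): Agent 2 can switch to b2 (3.4 → 5.4). Not NE.
(a3, b1): Agent 1 can switch to a2 (0.8 → 5.5). Not NE.
(a3, b2): Agent 2 can switch to b1 (1.8 → 4.4). Not NE.
(a3, b3): Agent 1 can switch to a1 (2.3 → 3.1). Not NE.
(a4, b1): Agent 1 gets 5.7, best alternative 5.5; Agent 2 gets 2.5, best alternative 1.6. No profitable deviation — NE.
(a4, b2): Agent 1 can switch to a3 (4.5 → 5.1). Not NE.
(The remaining 1 profile has a profitable deviation by the same check.)

(a4, b1)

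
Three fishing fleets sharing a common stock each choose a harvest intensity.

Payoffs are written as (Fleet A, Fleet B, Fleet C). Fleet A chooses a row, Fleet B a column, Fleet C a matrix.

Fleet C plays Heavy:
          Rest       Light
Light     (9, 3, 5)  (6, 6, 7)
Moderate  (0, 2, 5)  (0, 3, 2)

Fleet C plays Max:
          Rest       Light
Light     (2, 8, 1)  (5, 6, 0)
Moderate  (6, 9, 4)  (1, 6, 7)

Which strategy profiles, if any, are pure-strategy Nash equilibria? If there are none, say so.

Pure NE: (Light, Light, Heavy)

Mark each player's best response to every combination of opponents' strategies; a profile where every player is best-responding is a pure Nash equilibrium.
Fleet A against (Rest, Heavy): payoffs 9, 0 → best response Light.
Fleet A against (Rest, Max): payoffs 2, 6 → best response Moderate.
Fleet A against (Light, Heavy): payoffs 6, 0 → best response Light.
Fleet A against (Light, Max): payoffs 5, 1 → best response Light.
Fleet B against (Light, Heavy): payoffs 3, 6 → best response Light.
Fleet B against (Light, Max): payoffs 8, 6 → best response Rest.
Fleet B against (Moderate, Heavy): payoffs 2, 3 → best response Light.
Fleet B against (Moderate, Max): payoffs 9, 6 → best response Rest.
Fleet C against (Light, Rest): payoffs 5, 1 → best response Heavy.
Fleet C against (Light, Light): payoffs 7, 0 → best response Heavy.
Fleet C against (Moderate, Rest): payoffs 5, 4 → best response Heavy.
Fleet C against (Moderate, Light): payoffs 2, 7 → best response Max.
Mutual best responses: (Light, Light, Heavy).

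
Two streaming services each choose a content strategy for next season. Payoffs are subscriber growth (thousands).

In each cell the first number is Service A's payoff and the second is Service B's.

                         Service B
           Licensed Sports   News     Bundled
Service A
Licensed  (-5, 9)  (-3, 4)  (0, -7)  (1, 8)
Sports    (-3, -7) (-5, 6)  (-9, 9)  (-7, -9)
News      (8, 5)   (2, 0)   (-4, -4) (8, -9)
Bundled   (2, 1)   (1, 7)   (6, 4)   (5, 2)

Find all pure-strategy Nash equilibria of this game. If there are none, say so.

For each strategy profile, look for a profitable unilateral deviation.
(Licensed, Licensed): Service A can switch to Sports (-5 → -3). Not NE.
(Licensed, Sports): Service A can switch to News (-3 → 2). Not NE.
(Licensed, News): Service A can switch to Bundled (0 → 6). Not NE.
(Licensed, Bundled): Service A can switch to News (1 → 8). Not NE.
(Sports, Licensed): Service A can switch to News (-3 → 8). Not NE.
(Sports, Sports): Service A can switch to Licensed (-5 → -3). Not NE.
(Sports, News): Service A can switch to Licensed (-9 → 0). Not NE.
(Sports, Bundled): Service A can switch to Licensed (-7 → 1). Not NE.
(News, Licensed): Service A gets 8, best alternative 2; Service B gets 5, best alternative 0. No profitable deviation — NE.
(News, Sports): Service B can switch to Licensed (0 → 5). Not NE.
(News, News): Service A can switch to Licensed (-4 → 0). Not NE.
(The remaining 5 profiles each have a profitable deviation by the same check.)

(News, Licensed)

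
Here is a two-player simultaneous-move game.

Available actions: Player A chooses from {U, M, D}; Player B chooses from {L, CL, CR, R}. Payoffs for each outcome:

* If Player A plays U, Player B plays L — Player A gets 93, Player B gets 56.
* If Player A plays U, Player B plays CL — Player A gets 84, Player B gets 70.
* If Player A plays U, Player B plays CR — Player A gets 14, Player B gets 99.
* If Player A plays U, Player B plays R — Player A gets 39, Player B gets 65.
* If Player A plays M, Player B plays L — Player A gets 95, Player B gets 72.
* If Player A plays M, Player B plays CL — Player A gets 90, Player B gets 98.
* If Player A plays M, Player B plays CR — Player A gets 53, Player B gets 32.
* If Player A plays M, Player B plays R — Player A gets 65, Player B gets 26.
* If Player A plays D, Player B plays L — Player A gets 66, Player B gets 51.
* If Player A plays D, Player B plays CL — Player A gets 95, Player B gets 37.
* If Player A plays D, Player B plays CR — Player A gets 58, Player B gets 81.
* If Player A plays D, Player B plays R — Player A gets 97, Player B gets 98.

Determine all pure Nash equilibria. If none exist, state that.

The unique pure-strategy Nash equilibrium is (D, R).

Player A against L: payoffs 93, 95, 66 → best response M.
Player A against CL: payoffs 84, 90, 95 → best response D.
Player A against CR: payoffs 14, 53, 58 → best response D.
Player A against R: payoffs 39, 65, 97 → best response D.
Player B against U: payoffs 56, 70, 99, 65 → best response CR.
Player B against M: payoffs 72, 98, 32, 26 → best response CL.
Player B against D: payoffs 51, 37, 81, 98 → best response R.
Mutual best responses: (D, R).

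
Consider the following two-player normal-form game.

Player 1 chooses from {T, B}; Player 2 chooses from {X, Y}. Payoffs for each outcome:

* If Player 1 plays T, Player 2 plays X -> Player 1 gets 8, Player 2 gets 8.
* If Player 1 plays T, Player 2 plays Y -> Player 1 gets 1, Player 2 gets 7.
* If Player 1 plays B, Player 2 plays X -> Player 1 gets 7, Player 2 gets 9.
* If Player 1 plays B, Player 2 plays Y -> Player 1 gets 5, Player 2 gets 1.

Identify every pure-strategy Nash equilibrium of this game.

Check each profile: it is a Nash equilibrium iff no player can strictly gain by switching unilaterally.
(T, X): Player 1 gets 8, best alternative 7; Player 2 gets 8, best alternative 7. No profitable deviation — NE.
(T, Y): Player 1 can switch to B (1 → 5). Not NE.
(B, X): Player 1 can switch to T (7 → 8). Not NE.
(B, Y): Player 2 can switch to X (1 → 9). Not NE.

Pure NE: (T, X)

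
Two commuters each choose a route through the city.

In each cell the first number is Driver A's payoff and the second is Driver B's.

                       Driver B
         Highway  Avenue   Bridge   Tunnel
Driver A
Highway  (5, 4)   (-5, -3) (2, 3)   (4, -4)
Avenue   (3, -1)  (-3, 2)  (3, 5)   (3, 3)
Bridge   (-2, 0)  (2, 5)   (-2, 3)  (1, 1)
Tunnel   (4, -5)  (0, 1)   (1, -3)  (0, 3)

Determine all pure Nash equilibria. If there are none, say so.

Check each profile: it is a Nash equilibrium iff no player can strictly gain by switching unilaterally.
(Highway, Highway): Driver A gets 5, best alternative 4; Driver B gets 4, best alternative 3. No profitable deviation — NE.
(Highway, Avenue): Driver A can switch to Avenue (-5 → -3). Not NE.
(Highway, Bridge): Driver A can switch to Avenue (2 → 3). Not NE.
(Highway, Tunnel): Driver B can switch to Highway (-4 → 4). Not NE.
(Avenue, Highway): Driver A can switch to Highway (3 → 5). Not NE.
(Avenue, Avenue): Driver A can switch to Bridge (-3 → 2). Not NE.
(Avenue, Bridge): Driver A gets 3, best alternative 2; Driver B gets 5, best alternative 3. No profitable deviation — NE.
(Avenue, Tunnel): Driver A can switch to Highway (3 → 4). Not NE.
(Bridge, Highway): Driver A can switch to Highway (-2 → 5). Not NE.
(Bridge, Avenue): Driver A gets 2, best alternative 0; Driver B gets 5, best alternative 3. No profitable deviation — NE.
(Bridge, Bridge): Driver A can switch to Highway (-2 → 2). Not NE.
(The remaining 5 profiles each have a profitable deviation by the same check.)

The pure Nash equilibria are (Highway, Highway); (Avenue, Bridge); (Bridge, Avenue).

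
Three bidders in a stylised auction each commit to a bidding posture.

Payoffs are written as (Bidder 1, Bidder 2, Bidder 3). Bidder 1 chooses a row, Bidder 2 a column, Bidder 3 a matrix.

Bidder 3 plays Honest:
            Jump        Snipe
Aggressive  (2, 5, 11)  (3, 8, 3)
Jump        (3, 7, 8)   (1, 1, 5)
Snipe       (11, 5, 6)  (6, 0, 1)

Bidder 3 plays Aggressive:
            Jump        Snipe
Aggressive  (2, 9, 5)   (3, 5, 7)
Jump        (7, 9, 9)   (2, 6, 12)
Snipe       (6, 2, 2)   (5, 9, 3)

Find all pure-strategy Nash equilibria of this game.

(Aggressive, Jump, Honest): Bidder 1 can switch to Jump (2 → 3). Not NE.
(Aggressive, Jump, Aggressive): Bidder 1 can switch to Jump (2 → 7). Not NE.
(Aggressive, Snipe, Honest): Bidder 1 can switch to Snipe (3 → 6). Not NE.
(Aggressive, Snipe, Aggressive): Bidder 1 can switch to Snipe (3 → 5). Not NE.
(Jump, Jump, Honest): Bidder 1 can switch to Snipe (3 → 11). Not NE.
(Jump, Jump, Aggressive): Bidder 1 gets 7, best alternative 6; Bidder 2 gets 9, best alternative 6; Bidder 3 gets 9, best alternative 8. No profitable deviation — NE.
(Jump, Snipe, Honest): Bidder 1 can switch to Aggressive (1 → 3). Not NE.
(Jump, Snipe, Aggressive): Bidder 1 can switch to Aggressive (2 → 3). Not NE.
(Snipe, Jump, Honest): Bidder 1 gets 11, best alternative 3; Bidder 2 gets 5, best alternative 0; Bidder 3 gets 6, best alternative 2. No profitable deviation — NE.
(Snipe, Jump, Aggressive): Bidder 1 can switch to Jump (6 → 7). Not NE.
(Snipe, Snipe, Honest): Bidder 2 can switch to Jump (0 → 5). Not NE.
(Snipe, Snipe, Aggressive): Bidder 1 gets 5, best alternative 3; Bidder 2 gets 9, best alternative 2; Bidder 3 gets 3, best alternative 1. No profitable deviation — NE.

The pure Nash equilibria are (Jump, Jump, Aggressive), (Snipe, Jump, Honest), (Snipe, Snipe, Aggressive).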